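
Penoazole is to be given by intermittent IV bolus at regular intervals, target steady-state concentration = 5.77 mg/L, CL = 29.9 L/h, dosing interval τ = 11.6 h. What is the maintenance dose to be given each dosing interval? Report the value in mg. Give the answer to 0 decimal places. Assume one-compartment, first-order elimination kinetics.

2001 mg

At steady state, Dose/τ = Css × CL.
Dose = Css × CL × τ = 5.77 × 29.90 × 11.6 = 2001 mg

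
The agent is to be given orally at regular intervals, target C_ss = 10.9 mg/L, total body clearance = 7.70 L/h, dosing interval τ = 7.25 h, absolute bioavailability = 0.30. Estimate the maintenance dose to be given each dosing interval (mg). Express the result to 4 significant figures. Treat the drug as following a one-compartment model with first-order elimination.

At steady state, F × (Dose/τ) = Css × CL.
Dose = Css × CL × τ / F = 10.9 × 7.700 × 7.25 / 0.30 = 2028 mg

2028 mg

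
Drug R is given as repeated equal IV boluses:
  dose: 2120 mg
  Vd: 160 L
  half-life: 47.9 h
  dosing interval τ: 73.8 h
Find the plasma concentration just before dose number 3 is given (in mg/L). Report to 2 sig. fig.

6.1 mg/L

C₀ per dose = Dose / Vd = 2120 / 160 = 13.25 mg/L
k = ln2 / t½ = 0.693147 / 47.9 = 0.01447 h⁻¹
Fraction remaining after one interval: r = e^(−kτ) = e^(−0.01447 × 73.8) = 0.3437
Before dose 3, 2 doses have been given (aged 1τ, 2τ).
C_trough = C₀ × (r + r²) = 13.25 × (0.3437 + 0.1181) = 6.119 mg/L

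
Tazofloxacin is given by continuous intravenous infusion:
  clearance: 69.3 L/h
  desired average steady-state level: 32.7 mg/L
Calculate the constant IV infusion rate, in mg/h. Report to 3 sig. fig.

2270 mg/h

At steady state, infusion rate R₀ = Css × CL = 32.7 × 69.30 = 2266 mg/h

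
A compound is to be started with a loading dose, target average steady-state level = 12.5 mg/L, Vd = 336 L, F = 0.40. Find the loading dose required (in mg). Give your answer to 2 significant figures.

LD = Css × Vd / F = 12.5 × 336 / 0.40 = 10500 mg

11000 mg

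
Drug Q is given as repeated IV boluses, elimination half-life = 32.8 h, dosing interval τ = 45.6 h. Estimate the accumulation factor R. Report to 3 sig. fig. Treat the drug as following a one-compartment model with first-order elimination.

1.62

k = ln2 / t½ = 0.693147 / 32.8 = 0.02113 h⁻¹
e^(−kτ) = e^(−0.02113 × 45.6) = 0.3815
Accumulation ratio R = 1 / (1 − e^(−kτ)) = 1 / (1 − 0.3815) = 1.617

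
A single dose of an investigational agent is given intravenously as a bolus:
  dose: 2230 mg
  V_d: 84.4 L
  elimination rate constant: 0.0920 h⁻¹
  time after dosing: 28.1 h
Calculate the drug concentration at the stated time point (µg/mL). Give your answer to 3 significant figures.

C₀ = Dose / Vd = 2230 / 84.4 = 26.42 mg/L
C = C₀ · e^(−k·t) = 26.42 × e^(−0.09200 × 28.1)
  = 26.42 × 0.07538 = 1.992 mg/L
(1.992 mg/L = 1.992 µg/mL)

1.99 µg/mL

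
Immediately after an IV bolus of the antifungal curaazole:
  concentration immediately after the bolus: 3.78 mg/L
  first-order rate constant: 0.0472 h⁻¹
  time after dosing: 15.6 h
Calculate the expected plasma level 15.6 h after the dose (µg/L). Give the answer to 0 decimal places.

C = C₀ · e^(−k·t) = 3.780 × e^(−0.04720 × 15.6)
  = 3.780 × 0.4789 = 1.810 mg/L
Convert: 1.810 mg/L × 1000 = 1810 µg/L

1810 µg/L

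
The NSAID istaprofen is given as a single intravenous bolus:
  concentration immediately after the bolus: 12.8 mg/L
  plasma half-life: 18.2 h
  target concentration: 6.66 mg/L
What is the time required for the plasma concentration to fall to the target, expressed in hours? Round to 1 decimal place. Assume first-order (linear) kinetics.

17.2 h

k = ln2 / t½ = 0.693147 / 18.2 = 0.03809 h⁻¹
t = ln(C₀ / C) / k = ln(12.80 / 6.66) / 0.03809
  = ln(1.922) / 0.03809 = 0.6534 / 0.03809 = 17.15 h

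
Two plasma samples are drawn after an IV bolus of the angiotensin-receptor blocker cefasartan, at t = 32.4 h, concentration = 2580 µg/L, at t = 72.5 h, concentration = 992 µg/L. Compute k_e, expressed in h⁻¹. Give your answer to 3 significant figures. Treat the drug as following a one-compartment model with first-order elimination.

k = ln(C₁/C₂) / (t₂ − t₁) = ln(2580/992) / (72.5 − 32.4)
  = 0.9558 / 40.10 = 0.02384 h⁻¹

0.0238 h⁻¹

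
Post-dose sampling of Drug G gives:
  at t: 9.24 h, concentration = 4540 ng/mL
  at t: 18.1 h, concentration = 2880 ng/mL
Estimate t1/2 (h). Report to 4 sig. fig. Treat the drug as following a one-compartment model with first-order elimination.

13.49 h

k = ln(C₁/C₂) / (t₂ − t₁) = ln(4540/2880) / (18.1 − 9.24)
  = 0.4551 / 8.860 = 0.05137 h⁻¹
t½ = ln2 / k = 0.693147 / 0.05137 = 13.49 h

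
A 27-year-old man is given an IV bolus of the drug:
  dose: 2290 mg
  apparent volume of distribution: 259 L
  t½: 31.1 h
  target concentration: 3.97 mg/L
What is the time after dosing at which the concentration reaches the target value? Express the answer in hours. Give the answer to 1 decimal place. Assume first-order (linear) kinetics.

35.9 h

C₀ = Dose / Vd = 2290 / 259 = 8.842 mg/L
k = ln2 / t½ = 0.693147 / 31.1 = 0.02229 h⁻¹
t = ln(C₀ / C) / k = ln(8.842 / 3.97) / 0.02229
  = ln(2.227) / 0.02229 = 0.8007 / 0.02229 = 35.92 h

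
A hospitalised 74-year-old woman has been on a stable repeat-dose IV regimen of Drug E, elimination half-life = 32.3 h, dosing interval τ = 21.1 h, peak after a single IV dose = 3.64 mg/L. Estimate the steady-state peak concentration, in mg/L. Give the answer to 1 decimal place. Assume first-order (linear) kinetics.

k = ln2 / t½ = 0.693147 / 32.3 = 0.02146 h⁻¹
e^(−kτ) = e^(−0.02146 × 21.1) = 0.6358
Accumulation ratio R = 1 / (1 − e^(−kτ)) = 1 / (1 − 0.6358) = 2.746
Steady-state peak = C₀ × R = 3.64 × 2.746 = 9.995 mg/L

10.0 mg/L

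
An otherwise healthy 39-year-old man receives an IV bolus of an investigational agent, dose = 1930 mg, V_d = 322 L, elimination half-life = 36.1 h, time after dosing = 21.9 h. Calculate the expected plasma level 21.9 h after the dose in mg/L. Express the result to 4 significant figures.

3.936 mg/L

C₀ = Dose / Vd = 1930 / 322 = 5.994 mg/L
k = ln2 / t½ = 0.693147 / 36.1 = 0.01920 h⁻¹
C = C₀ · e^(−k·t) = 5.994 × e^(−0.01920 × 21.9)
  = 5.994 × 0.6567 = 3.936 mg/L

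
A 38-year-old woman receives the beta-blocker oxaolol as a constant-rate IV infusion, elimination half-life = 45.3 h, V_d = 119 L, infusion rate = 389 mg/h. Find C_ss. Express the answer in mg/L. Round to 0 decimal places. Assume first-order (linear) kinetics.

k = ln2 / t½ = 0.693147 / 45.3 = 0.01530 h⁻¹
CL = k × Vd = 0.01530 × 119 = 1.821 L/h
At steady state Css = R₀ / CL = 389 / 1.821 = 213.6 mg/L

214 mg/L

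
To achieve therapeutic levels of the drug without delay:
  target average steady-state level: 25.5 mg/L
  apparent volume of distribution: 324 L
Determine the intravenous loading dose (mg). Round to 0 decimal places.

8262 mg

LD = Css × Vd = 25.5 × 324 = 8262 mg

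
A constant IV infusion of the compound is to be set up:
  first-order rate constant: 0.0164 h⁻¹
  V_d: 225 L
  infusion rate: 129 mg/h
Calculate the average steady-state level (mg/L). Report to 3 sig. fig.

35.0 mg/L

CL = k × Vd = 0.01640 × 225 = 3.690 L/h
At steady state Css = R₀ / CL = 129 / 3.690 = 34.96 mg/L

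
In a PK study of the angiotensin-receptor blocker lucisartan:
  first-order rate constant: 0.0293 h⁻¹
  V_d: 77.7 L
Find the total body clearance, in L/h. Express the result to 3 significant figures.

CL = k × Vd = 0.0293 × 77.7 = 2.277 L/h

2.28 L/h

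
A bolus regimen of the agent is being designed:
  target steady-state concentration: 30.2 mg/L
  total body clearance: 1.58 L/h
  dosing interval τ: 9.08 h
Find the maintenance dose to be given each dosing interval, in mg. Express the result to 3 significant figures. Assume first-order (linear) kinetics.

At steady state, Dose/τ = Css × CL.
Dose = Css × CL × τ = 30.2 × 1.580 × 9.08 = 433.3 mg

433 mg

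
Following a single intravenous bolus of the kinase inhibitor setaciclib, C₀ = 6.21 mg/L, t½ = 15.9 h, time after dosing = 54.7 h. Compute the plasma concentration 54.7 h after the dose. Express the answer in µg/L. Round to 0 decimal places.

k = ln2 / t½ = 0.693147 / 15.9 = 0.04359 h⁻¹
C = C₀ · e^(−k·t) = 6.210 × e^(−0.04359 × 54.7)
  = 6.210 × 0.09215 = 0.5723 mg/L
Convert: 0.5723 mg/L × 1000 = 572.3 µg/L

572 µg/L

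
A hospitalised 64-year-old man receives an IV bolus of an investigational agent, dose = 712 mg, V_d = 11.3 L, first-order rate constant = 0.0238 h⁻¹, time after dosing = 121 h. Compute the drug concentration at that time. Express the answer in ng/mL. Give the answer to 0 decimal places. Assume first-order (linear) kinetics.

3538 ng/mL

C₀ = Dose / Vd = 712.0 / 11.3 = 63.01 mg/L
C = C₀ · e^(−k·t) = 63.01 × e^(−0.02380 × 121)
  = 63.01 × 0.05615 = 3.538 mg/L
Convert: 3.538 mg/L × 1000 = 3538 ng/mL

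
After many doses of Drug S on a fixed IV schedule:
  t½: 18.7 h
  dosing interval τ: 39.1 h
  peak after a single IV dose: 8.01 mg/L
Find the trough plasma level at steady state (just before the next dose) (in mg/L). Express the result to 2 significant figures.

k = ln2 / t½ = 0.693147 / 18.7 = 0.03707 h⁻¹
e^(−kτ) = e^(−0.03707 × 39.1) = 0.2347
Accumulation ratio R = 1 / (1 − e^(−kτ)) = 1 / (1 − 0.2347) = 1.307
Steady-state trough = C₀ × R × e^(−kτ) = 8.01 × 1.307 × 0.2347 = 2.457 mg/L

2.5 mg/L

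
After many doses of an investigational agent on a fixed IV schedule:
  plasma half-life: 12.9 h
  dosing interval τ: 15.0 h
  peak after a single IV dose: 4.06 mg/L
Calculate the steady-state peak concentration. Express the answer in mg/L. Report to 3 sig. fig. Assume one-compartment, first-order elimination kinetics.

k = ln2 / t½ = 0.693147 / 12.9 = 0.05373 h⁻¹
e^(−kτ) = e^(−0.05373 × 15.0) = 0.4467
Accumulation ratio R = 1 / (1 − e^(−kτ)) = 1 / (1 − 0.4467) = 1.807
Steady-state peak = C₀ × R = 4.06 × 1.807 = 7.336 mg/L

7.34 mg/L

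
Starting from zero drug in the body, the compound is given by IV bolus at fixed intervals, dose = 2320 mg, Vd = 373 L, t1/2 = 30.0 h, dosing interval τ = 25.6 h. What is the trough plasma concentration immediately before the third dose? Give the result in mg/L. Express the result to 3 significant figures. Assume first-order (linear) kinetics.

C₀ per dose = Dose / Vd = 2320 / 373 = 6.220 mg/L
k = ln2 / t½ = 0.693147 / 30.0 = 0.02310 h⁻¹
Fraction remaining after one interval: r = e^(−kτ) = e^(−0.02310 × 25.6) = 0.5536
Before dose 3, 2 doses have been given (aged 1τ, 2τ).
C_trough = C₀ × (r + r²) = 6.220 × (0.5536 + 0.3065) = 5.350 mg/L

5.35 mg/L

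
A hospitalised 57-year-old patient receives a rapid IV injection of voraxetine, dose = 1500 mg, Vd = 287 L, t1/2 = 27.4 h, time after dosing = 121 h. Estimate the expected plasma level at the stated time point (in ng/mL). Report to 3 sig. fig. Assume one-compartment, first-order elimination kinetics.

C₀ = Dose / Vd = 1500 / 287 = 5.226 mg/L
k = ln2 / t½ = 0.693147 / 27.4 = 0.02530 h⁻¹
C = C₀ · e^(−k·t) = 5.226 × e^(−0.02530 × 121)
  = 5.226 × 0.04683 = 0.2447 mg/L
Convert: 0.2447 mg/L × 1000 = 244.7 ng/mL

245 ng/mL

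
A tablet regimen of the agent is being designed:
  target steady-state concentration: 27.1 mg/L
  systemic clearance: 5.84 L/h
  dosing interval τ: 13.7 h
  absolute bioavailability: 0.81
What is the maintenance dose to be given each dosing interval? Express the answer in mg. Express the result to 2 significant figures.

At steady state, F × (Dose/τ) = Css × CL.
Dose = Css × CL × τ / F = 27.1 × 5.840 × 13.7 / 0.81 = 2677 mg

2700 mg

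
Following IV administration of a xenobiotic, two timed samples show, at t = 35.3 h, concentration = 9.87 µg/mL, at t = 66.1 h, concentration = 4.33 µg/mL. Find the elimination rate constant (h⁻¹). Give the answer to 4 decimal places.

k = ln(C₁/C₂) / (t₂ − t₁) = ln(9.87/4.33) / (66.1 − 35.3)
  = 0.8239 / 30.80 = 0.02675 h⁻¹

0.0268 h⁻¹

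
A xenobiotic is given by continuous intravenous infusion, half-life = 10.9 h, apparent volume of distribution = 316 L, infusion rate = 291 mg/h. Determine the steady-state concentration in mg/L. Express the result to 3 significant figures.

14.5 mg/L

k = ln2 / t½ = 0.693147 / 10.9 = 0.06359 h⁻¹
CL = k × Vd = 0.06359 × 316 = 20.09 L/h
At steady state Css = R₀ / CL = 291 / 20.09 = 14.48 mg/L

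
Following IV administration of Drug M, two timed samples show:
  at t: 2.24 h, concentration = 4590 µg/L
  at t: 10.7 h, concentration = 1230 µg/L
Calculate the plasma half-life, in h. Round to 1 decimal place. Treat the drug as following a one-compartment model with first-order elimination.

4.5 h

k = ln(C₁/C₂) / (t₂ − t₁) = ln(4590/1230) / (10.7 − 2.24)
  = 1.317 / 8.460 = 0.1557 h⁻¹
t½ = ln2 / k = 0.693147 / 0.1557 = 4.452 h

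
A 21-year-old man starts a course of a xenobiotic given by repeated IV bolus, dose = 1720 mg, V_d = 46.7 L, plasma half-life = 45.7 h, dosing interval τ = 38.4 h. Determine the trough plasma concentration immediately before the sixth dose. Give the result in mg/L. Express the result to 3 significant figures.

C₀ per dose = Dose / Vd = 1720 / 46.7 = 36.83 mg/L
k = ln2 / t½ = 0.693147 / 45.7 = 0.01517 h⁻¹
Fraction remaining after one interval: r = e^(−kτ) = e^(−0.01517 × 38.4) = 0.5585
Before dose 6, 5 doses have been given (aged 1τ, 2τ, 3τ, 4τ, 5τ).
C_trough = C₀ × (r + r² + … + r^5) = C₀ × r(1−r^5)/(1−r)
        = 36.83 × 0.5585 × (1 − 0.05434) / (1 − 0.5585) = 44.06 mg/L

44.1 mg/L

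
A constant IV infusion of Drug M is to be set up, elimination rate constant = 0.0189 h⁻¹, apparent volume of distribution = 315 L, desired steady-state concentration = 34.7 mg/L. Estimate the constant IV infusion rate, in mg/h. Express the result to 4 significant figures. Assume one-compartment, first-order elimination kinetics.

CL = k × Vd = 0.01890 × 315 = 5.954 L/h
At steady state, infusion rate R₀ = Css × CL = 34.7 × 5.954 = 206.6 mg/h

206.6 mg/h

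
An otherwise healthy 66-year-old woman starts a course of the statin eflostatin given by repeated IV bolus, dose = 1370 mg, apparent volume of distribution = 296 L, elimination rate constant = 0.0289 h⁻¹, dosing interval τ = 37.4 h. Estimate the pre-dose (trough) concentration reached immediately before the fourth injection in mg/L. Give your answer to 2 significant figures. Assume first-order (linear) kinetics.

2.3 mg/L

C₀ per dose = Dose / Vd = 1370 / 296 = 4.628 mg/L
Fraction remaining after one interval: r = e^(−kτ) = e^(−0.02890 × 37.4) = 0.3393
Before dose 4, 3 doses have been given (aged 1τ, 2τ, 3τ).
C_trough = C₀ × (r + r² + … + r^3) = C₀ × r(1−r^3)/(1−r)
        = 4.628 × 0.3393 × (1 − 0.03906) / (1 − 0.3393) = 2.284 mg/L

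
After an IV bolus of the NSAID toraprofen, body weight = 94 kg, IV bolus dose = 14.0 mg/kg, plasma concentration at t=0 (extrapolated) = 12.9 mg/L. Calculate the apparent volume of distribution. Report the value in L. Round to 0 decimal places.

Dose = 14.0 × 94 = 1316 mg
Vd = Dose / C₀ = 1316 / 12.9 = 102.0 L

102 L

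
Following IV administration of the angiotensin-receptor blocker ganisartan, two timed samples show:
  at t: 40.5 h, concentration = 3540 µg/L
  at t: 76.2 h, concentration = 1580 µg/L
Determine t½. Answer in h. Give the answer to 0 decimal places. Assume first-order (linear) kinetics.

31 h

k = ln(C₁/C₂) / (t₂ − t₁) = ln(3540/1580) / (76.2 − 40.5)
  = 0.8067 / 35.70 = 0.02260 h⁻¹
t½ = ln2 / k = 0.693147 / 0.02260 = 30.67 h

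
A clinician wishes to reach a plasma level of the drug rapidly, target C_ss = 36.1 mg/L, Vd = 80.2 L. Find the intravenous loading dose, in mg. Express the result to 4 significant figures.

2895 mg

LD = Css × Vd = 36.1 × 80.2 = 2895 mg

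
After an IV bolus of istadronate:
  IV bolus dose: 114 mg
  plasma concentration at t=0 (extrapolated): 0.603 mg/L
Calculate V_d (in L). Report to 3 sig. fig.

189 L

Vd = Dose / C₀ = 114.0 / 0.603 = 189.1 L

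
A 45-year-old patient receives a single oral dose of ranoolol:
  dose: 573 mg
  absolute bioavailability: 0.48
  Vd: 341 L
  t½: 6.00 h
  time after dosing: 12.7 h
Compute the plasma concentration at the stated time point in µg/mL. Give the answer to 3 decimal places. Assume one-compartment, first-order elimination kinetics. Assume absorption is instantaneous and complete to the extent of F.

Amount reaching circulation = F × Dose = 0.48 × 573.0 = 275.0 mg
C₀ = F·Dose / Vd = 275.0 / 341 = 0.8065 mg/L
k = ln2 / t½ = 0.693147 / 6.00 = 0.1155 h⁻¹
C = C₀ · e^(−k·t) = 0.8065 × e^(−0.1155 × 12.7)
  = 0.8065 × 0.2307 = 0.1861 mg/L
(0.1861 mg/L = 0.1861 µg/mL)

0.186 µg/mL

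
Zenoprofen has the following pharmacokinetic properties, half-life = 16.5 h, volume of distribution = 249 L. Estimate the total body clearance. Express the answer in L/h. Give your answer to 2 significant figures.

k = ln2 / t½ = 0.693147 / 16.5 = 0.04201 h⁻¹
CL = k × Vd = 0.04201 × 249 = 10.46 L/h

10 L/h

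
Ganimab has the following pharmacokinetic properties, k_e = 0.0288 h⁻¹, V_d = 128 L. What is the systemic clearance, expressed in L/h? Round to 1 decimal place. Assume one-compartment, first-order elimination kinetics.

3.7 L/h

CL = k × Vd = 0.0288 × 128 = 3.686 L/h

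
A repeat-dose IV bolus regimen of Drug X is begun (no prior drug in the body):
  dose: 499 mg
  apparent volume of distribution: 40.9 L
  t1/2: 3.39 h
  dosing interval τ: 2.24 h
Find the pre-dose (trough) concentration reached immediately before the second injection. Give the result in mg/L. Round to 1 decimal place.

C₀ per dose = Dose / Vd = 499 / 40.9 = 12.20 mg/L
k = ln2 / t½ = 0.693147 / 3.39 = 0.2045 h⁻¹
Fraction remaining after one interval: r = e^(−kτ) = e^(−0.2045 × 2.24) = 0.6325
Before dose 2, 1 dose has been given (aged 1τ).
C_trough = C₀ × r = 12.20 × 0.6325 = 7.717 mg/L

7.7 mg/L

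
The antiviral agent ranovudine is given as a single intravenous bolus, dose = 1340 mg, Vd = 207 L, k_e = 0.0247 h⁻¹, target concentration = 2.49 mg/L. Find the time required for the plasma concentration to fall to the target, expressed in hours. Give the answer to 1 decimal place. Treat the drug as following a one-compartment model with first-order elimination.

C₀ = Dose / Vd = 1340 / 207 = 6.473 mg/L
t = ln(C₀ / C) / k = ln(6.473 / 2.49) / 0.02470
  = ln(2.600) / 0.02470 = 0.9555 / 0.02470 = 38.68 h

38.7 h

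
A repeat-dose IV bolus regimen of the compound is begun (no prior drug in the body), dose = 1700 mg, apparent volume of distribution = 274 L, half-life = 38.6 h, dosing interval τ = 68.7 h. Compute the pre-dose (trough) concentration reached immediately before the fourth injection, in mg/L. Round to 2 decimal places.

C₀ per dose = Dose / Vd = 1700 / 274 = 6.204 mg/L
k = ln2 / t½ = 0.693147 / 38.6 = 0.01796 h⁻¹
Fraction remaining after one interval: r = e^(−kτ) = e^(−0.01796 × 68.7) = 0.2912
Before dose 4, 3 doses have been given (aged 1τ, 2τ, 3τ).
C_trough = C₀ × (r + r² + … + r^3) = C₀ × r(1−r^3)/(1−r)
        = 6.204 × 0.2912 × (1 − 0.02469) / (1 − 0.2912) = 2.486 mg/L

2.49 mg/L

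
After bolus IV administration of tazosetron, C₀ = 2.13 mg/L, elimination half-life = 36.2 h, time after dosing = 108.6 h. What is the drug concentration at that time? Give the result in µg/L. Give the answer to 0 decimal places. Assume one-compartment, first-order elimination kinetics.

266 µg/L

k = ln2 / t½ = 0.693147 / 36.2 = 0.01915 h⁻¹
t / t½ = 108.6 / 36.2 = 3 half-lives
C = C₀ × (1/2)^3 = 2.130 × 0.1250 = 0.2663 mg/L
Convert: 0.2663 mg/L × 1000 = 266.3 µg/L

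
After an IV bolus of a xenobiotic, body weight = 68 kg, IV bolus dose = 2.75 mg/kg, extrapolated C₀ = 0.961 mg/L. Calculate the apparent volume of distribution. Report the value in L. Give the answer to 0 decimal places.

Dose = 2.75 × 68 = 187.0 mg
Vd = Dose / C₀ = 187.0 / 0.961 = 194.6 L

195 L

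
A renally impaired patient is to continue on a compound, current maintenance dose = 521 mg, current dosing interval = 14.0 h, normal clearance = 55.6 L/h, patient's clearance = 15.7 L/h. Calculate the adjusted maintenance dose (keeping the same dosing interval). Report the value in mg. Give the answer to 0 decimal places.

147 mg

To keep the same average steady-state level, dosing rate must scale with clearance.
CL ratio = 15.7 / 55.6 = 0.2824
New dose (same interval) = 521 × 0.2824 = 147.1 mg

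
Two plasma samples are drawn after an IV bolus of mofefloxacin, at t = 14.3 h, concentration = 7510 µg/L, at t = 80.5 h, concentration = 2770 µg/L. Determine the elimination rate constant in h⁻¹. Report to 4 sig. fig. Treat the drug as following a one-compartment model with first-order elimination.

k = ln(C₁/C₂) / (t₂ − t₁) = ln(7510/2770) / (80.5 − 14.3)
  = 0.9974 / 66.20 = 0.01507 h⁻¹

0.01507 h⁻¹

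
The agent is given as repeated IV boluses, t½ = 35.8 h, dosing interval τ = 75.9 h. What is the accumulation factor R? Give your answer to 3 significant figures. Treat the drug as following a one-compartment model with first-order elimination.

k = ln2 / t½ = 0.693147 / 35.8 = 0.01936 h⁻¹
e^(−kτ) = e^(−0.01936 × 75.9) = 0.2301
Accumulation ratio R = 1 / (1 − e^(−kτ)) = 1 / (1 − 0.2301) = 1.299

1.30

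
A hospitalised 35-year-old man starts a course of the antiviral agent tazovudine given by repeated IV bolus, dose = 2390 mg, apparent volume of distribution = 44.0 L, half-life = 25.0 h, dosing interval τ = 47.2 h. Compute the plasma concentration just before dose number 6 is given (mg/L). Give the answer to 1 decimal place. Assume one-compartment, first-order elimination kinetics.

20.1 mg/L

C₀ per dose = Dose / Vd = 2390 / 44.0 = 54.32 mg/L
k = ln2 / t½ = 0.693147 / 25.0 = 0.02773 h⁻¹
Fraction remaining after one interval: r = e^(−kτ) = e^(−0.02773 × 47.2) = 0.2701
Before dose 6, 5 doses have been given (aged 1τ, 2τ, 3τ, 4τ, 5τ).
C_trough = C₀ × (r + r² + … + r^5) = C₀ × r(1−r^5)/(1−r)
        = 54.32 × 0.2701 × (1 − 0.001438) / (1 − 0.2701) = 20.07 mg/L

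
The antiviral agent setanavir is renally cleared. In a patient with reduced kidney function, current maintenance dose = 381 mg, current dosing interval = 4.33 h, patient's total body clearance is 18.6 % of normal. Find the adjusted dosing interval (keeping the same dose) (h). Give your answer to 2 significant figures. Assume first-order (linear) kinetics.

To keep the same average steady-state level, dosing rate must scale with clearance.
CL ratio = 18.6 / 100 = 0.1860
New interval (same dose) = 4.33 / 0.1860 = 23.28 h

23 h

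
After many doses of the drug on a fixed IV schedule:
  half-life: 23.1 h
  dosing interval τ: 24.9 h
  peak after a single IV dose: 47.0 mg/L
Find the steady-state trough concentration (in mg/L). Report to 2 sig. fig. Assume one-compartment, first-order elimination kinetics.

k = ln2 / t½ = 0.693147 / 23.1 = 0.03001 h⁻¹
e^(−kτ) = e^(−0.03001 × 24.9) = 0.4737
Accumulation ratio R = 1 / (1 − e^(−kτ)) = 1 / (1 − 0.4737) = 1.900
Steady-state trough = C₀ × R × e^(−kτ) = 47.0 × 1.900 × 0.4737 = 42.30 mg/L

42 mg/L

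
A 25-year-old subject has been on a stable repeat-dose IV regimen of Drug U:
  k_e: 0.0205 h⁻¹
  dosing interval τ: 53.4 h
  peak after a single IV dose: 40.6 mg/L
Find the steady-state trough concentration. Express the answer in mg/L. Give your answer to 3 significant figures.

e^(−kτ) = e^(−0.02050 × 53.4) = 0.3346
Accumulation ratio R = 1 / (1 − e^(−kτ)) = 1 / (1 − 0.3346) = 1.503
Steady-state trough = C₀ × R × e^(−kτ) = 40.6 × 1.503 × 0.3346 = 20.42 mg/L

20.4 mg/L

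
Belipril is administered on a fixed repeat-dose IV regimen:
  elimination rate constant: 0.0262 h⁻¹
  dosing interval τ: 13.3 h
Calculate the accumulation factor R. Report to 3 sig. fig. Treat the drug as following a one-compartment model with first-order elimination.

e^(−kτ) = e^(−0.02620 × 13.3) = 0.7058
Accumulation ratio R = 1 / (1 − e^(−kτ)) = 1 / (1 − 0.7058) = 3.399

3.40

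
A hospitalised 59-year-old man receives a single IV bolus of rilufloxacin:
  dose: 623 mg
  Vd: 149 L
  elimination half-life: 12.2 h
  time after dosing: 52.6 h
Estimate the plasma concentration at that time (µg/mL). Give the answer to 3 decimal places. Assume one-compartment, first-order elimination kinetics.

0.211 µg/mL

C₀ = Dose / Vd = 623.0 / 149 = 4.181 mg/L
k = ln2 / t½ = 0.693147 / 12.2 = 0.05682 h⁻¹
C = C₀ · e^(−k·t) = 4.181 × e^(−0.05682 × 52.6)
  = 4.181 × 0.05035 = 0.2105 mg/L
(0.2105 mg/L = 0.2105 µg/mL)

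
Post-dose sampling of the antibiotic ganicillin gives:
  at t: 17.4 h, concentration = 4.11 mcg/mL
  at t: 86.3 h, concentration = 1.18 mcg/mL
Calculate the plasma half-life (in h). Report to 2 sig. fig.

38 h

k = ln(C₁/C₂) / (t₂ − t₁) = ln(4.11/1.18) / (86.3 − 17.4)
  = 1.248 / 68.90 = 0.01811 h⁻¹
t½ = ln2 / k = 0.693147 / 0.01811 = 38.27 h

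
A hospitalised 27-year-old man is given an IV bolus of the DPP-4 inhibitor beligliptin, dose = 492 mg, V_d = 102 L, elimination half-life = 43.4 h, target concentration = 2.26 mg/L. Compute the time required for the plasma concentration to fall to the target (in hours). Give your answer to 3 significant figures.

47.5 h

C₀ = Dose / Vd = 492.0 / 102 = 4.824 mg/L
k = ln2 / t½ = 0.693147 / 43.4 = 0.01597 h⁻¹
t = ln(C₀ / C) / k = ln(4.824 / 2.26) / 0.01597
  = ln(2.135) / 0.01597 = 0.7585 / 0.01597 = 47.50 h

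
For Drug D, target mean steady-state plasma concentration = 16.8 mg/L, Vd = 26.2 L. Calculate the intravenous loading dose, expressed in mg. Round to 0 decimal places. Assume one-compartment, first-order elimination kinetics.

LD = Css × Vd = 16.8 × 26.2 = 440.2 mg

440 mg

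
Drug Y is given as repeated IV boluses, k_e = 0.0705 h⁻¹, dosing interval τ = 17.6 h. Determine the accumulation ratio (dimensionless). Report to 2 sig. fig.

e^(−kτ) = e^(−0.07050 × 17.6) = 0.2892
Accumulation ratio R = 1 / (1 − e^(−kτ)) = 1 / (1 − 0.2892) = 1.407

1.4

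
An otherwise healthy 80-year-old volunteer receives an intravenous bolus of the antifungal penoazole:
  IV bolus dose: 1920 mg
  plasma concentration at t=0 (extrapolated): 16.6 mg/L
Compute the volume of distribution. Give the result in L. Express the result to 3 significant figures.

116 L

Vd = Dose / C₀ = 1920 / 16.6 = 115.7 L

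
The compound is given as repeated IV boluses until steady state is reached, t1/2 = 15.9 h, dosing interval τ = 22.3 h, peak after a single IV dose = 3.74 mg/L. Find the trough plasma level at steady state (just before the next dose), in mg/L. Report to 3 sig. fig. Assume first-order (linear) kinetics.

2.28 mg/L

k = ln2 / t½ = 0.693147 / 15.9 = 0.04359 h⁻¹
e^(−kτ) = e^(−0.04359 × 22.3) = 0.3783
Accumulation ratio R = 1 / (1 − e^(−kτ)) = 1 / (1 − 0.3783) = 1.608
Steady-state trough = C₀ × R × e^(−kτ) = 3.74 × 1.608 × 0.3783 = 2.275 mg/L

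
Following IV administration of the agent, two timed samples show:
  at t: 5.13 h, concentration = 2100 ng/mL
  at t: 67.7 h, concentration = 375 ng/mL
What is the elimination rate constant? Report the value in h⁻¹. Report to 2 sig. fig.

0.028 h⁻¹

k = ln(C₁/C₂) / (t₂ − t₁) = ln(2100/375) / (67.7 − 5.13)
  = 1.723 / 62.57 = 0.02754 h⁻¹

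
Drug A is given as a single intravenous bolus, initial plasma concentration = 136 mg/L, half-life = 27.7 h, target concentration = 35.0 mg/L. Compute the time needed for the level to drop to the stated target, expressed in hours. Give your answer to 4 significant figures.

54.24 h

k = ln2 / t½ = 0.693147 / 27.7 = 0.02502 h⁻¹
t = ln(C₀ / C) / k = ln(136.0 / 35.0) / 0.02502
  = ln(3.886) / 0.02502 = 1.357 / 0.02502 = 54.24 h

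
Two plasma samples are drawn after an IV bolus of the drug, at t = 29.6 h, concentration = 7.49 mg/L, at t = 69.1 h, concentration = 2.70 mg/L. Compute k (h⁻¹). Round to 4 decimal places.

k = ln(C₁/C₂) / (t₂ − t₁) = ln(7.49/2.70) / (69.1 − 29.6)
  = 1.020 / 39.50 = 0.02582 h⁻¹

0.0258 h⁻¹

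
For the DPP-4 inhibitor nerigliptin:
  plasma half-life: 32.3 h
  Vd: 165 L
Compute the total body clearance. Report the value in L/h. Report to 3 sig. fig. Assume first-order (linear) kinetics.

3.54 L/h

k = ln2 / t½ = 0.693147 / 32.3 = 0.02146 h⁻¹
CL = k × Vd = 0.02146 × 165 = 3.541 L/h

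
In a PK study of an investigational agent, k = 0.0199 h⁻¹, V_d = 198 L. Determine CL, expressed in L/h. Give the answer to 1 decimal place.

3.9 L/h

CL = k × Vd = 0.0199 × 198 = 3.940 L/h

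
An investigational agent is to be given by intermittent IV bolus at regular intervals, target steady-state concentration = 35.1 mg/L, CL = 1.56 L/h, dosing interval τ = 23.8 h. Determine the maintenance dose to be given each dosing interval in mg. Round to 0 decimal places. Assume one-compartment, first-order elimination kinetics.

1303 mg

At steady state, Dose/τ = Css × CL.
Dose = Css × CL × τ = 35.1 × 1.560 × 23.8 = 1303 mg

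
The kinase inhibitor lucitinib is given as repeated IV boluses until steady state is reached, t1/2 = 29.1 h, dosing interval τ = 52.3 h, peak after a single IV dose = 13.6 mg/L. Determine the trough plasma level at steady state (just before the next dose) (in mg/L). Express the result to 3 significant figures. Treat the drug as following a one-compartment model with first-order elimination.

5.49 mg/L

k = ln2 / t½ = 0.693147 / 29.1 = 0.02382 h⁻¹
e^(−kτ) = e^(−0.02382 × 52.3) = 0.2877
Accumulation ratio R = 1 / (1 − e^(−kτ)) = 1 / (1 − 0.2877) = 1.404
Steady-state trough = C₀ × R × e^(−kτ) = 13.6 × 1.404 × 0.2877 = 5.493 mg/L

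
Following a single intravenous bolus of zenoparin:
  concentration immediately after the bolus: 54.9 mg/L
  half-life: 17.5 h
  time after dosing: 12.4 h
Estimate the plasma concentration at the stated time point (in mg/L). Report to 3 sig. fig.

33.6 mg/L

k = ln2 / t½ = 0.693147 / 17.5 = 0.03961 h⁻¹
C = C₀ · e^(−k·t) = 54.90 × e^(−0.03961 × 12.4)
  = 54.90 × 0.6119 = 33.59 mg/L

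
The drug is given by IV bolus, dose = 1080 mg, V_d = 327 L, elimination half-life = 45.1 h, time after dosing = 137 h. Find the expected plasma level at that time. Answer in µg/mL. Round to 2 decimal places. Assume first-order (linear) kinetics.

C₀ = Dose / Vd = 1080 / 327 = 3.303 mg/L
k = ln2 / t½ = 0.693147 / 45.1 = 0.01537 h⁻¹
C = C₀ · e^(−k·t) = 3.303 × e^(−0.01537 × 137)
  = 3.303 × 0.1218 = 0.4023 mg/L
(0.4023 mg/L = 0.4023 µg/mL)

0.40 µg/mL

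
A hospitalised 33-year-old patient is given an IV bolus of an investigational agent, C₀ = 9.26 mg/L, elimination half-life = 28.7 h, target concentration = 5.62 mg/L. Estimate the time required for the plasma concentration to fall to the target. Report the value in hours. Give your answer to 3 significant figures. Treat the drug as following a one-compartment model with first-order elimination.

k = ln2 / t½ = 0.693147 / 28.7 = 0.02415 h⁻¹
t = ln(C₀ / C) / k = ln(9.260 / 5.62) / 0.02415
  = ln(1.648) / 0.02415 = 0.4996 / 0.02415 = 20.69 h

20.7 h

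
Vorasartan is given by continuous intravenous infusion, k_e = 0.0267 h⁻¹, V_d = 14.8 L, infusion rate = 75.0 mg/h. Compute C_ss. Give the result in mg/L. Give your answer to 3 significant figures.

190 mg/L

CL = k × Vd = 0.02670 × 14.8 = 0.3952 L/h
At steady state Css = R₀ / CL = 75.0 / 0.3952 = 189.8 mg/L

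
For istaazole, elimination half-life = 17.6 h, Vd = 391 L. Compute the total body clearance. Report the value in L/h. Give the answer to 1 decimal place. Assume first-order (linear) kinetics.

k = ln2 / t½ = 0.693147 / 17.6 = 0.03938 h⁻¹
CL = k × Vd = 0.03938 × 391 = 15.40 L/h

15.4 L/h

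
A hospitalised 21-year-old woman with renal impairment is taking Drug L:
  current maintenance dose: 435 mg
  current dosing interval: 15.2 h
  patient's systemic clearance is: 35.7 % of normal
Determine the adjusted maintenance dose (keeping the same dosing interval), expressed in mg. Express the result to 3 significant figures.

155 mg

To keep the same average steady-state level, dosing rate must scale with clearance.
CL ratio = 35.7 / 100 = 0.3570
New dose (same interval) = 435 × 0.3570 = 155.3 mg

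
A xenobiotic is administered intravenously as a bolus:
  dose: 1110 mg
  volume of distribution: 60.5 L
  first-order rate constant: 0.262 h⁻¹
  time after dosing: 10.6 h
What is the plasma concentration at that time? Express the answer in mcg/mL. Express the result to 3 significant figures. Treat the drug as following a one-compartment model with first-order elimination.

1.14 mcg/mL

C₀ = Dose / Vd = 1110 / 60.5 = 18.35 mg/L
C = C₀ · e^(−k·t) = 18.35 × e^(−0.2620 × 10.6)
  = 18.35 × 0.06221 = 1.142 mg/L
(1.142 mg/L = 1.142 mcg/mL)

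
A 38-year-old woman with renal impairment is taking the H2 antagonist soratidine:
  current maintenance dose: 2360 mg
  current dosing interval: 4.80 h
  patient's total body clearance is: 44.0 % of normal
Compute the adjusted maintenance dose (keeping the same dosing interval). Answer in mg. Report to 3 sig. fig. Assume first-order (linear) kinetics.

To keep the same average steady-state level, dosing rate must scale with clearance.
CL ratio = 44.0 / 100 = 0.4400
New dose (same interval) = 2360 × 0.4400 = 1038 mg

1040 mg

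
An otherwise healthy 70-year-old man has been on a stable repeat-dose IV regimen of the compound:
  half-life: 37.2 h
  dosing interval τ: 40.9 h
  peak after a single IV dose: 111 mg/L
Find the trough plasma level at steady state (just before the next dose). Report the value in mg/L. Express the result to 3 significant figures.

k = ln2 / t½ = 0.693147 / 37.2 = 0.01863 h⁻¹
e^(−kτ) = e^(−0.01863 × 40.9) = 0.4667
Accumulation ratio R = 1 / (1 − e^(−kτ)) = 1 / (1 − 0.4667) = 1.875
Steady-state trough = C₀ × R × e^(−kτ) = 111 × 1.875 × 0.4667 = 97.13 mg/L

97.1 mg/L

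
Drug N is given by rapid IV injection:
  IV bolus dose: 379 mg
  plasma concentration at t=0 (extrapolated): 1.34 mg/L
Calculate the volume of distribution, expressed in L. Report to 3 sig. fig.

Vd = Dose / C₀ = 379.0 / 1.34 = 282.8 L

283 L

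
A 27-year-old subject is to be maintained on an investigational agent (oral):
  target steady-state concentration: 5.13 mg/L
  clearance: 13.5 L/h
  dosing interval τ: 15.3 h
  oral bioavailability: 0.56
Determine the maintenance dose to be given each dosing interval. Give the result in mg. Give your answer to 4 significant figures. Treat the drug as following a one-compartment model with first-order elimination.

At steady state, F × (Dose/τ) = Css × CL.
Dose = Css × CL × τ / F = 5.13 × 13.50 × 15.3 / 0.56 = 1892 mg

1892 mg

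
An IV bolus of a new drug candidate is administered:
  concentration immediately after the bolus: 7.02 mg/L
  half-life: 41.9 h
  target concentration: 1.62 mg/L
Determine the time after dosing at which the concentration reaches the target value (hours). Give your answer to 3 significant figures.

88.6 h

k = ln2 / t½ = 0.693147 / 41.9 = 0.01654 h⁻¹
t = ln(C₀ / C) / k = ln(7.020 / 1.62) / 0.01654
  = ln(4.333) / 0.01654 = 1.466 / 0.01654 = 88.63 h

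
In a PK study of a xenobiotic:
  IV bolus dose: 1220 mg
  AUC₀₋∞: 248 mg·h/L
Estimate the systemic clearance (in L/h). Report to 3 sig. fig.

4.92 L/h

CL = Dose / AUC = 1220 / 248 = 4.919 L/h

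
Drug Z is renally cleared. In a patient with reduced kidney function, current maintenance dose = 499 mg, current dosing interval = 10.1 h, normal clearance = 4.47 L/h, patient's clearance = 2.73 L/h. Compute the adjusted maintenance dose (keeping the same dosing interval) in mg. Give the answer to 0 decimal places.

To keep the same average steady-state level, dosing rate must scale with clearance.
CL ratio = 2.73 / 4.47 = 0.6107
New dose (same interval) = 499 × 0.6107 = 304.7 mg

305 mg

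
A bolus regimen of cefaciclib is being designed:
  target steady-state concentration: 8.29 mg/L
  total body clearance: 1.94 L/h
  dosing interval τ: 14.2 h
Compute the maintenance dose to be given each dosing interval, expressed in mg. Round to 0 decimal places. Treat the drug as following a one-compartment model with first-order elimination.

228 mg

At steady state, Dose/τ = Css × CL.
Dose = Css × CL × τ = 8.29 × 1.940 × 14.2 = 228.4 mg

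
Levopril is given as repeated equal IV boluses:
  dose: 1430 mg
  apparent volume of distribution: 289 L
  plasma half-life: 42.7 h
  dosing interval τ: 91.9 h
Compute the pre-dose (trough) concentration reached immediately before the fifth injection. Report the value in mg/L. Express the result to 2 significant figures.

1.4 mg/L

C₀ per dose = Dose / Vd = 1430 / 289 = 4.948 mg/L
k = ln2 / t½ = 0.693147 / 42.7 = 0.01623 h⁻¹
Fraction remaining after one interval: r = e^(−kτ) = e^(−0.01623 × 91.9) = 0.2250
Before dose 5, 4 doses have been given (aged 1τ, 2τ, 3τ, 4τ).
C_trough = C₀ × (r + r² + … + r^4) = C₀ × r(1−r^4)/(1−r)
        = 4.948 × 0.2250 × (1 − 0.002563) / (1 − 0.2250) = 1.433 mg/L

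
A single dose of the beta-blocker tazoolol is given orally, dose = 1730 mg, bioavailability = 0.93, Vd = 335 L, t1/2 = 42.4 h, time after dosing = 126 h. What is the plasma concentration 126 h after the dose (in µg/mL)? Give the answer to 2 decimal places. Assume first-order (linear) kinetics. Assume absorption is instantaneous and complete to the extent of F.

0.61 µg/mL

Amount reaching circulation = F × Dose = 0.93 × 1730 = 1609 mg
C₀ = F·Dose / Vd = 1609 / 335 = 4.803 mg/L
k = ln2 / t½ = 0.693147 / 42.4 = 0.01635 h⁻¹
C = C₀ · e^(−k·t) = 4.803 × e^(−0.01635 × 126)
  = 4.803 × 0.1274 = 0.6119 mg/L
(0.6119 mg/L = 0.6119 µg/mL)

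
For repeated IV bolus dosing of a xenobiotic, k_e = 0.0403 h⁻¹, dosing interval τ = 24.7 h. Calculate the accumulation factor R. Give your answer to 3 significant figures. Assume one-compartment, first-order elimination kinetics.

e^(−kτ) = e^(−0.04030 × 24.7) = 0.3696
Accumulation ratio R = 1 / (1 − e^(−kτ)) = 1 / (1 − 0.3696) = 1.586

1.59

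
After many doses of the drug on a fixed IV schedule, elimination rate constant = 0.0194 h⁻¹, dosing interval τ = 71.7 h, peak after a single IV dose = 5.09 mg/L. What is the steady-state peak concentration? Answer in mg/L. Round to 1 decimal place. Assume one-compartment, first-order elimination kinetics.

6.8 mg/L

e^(−kτ) = e^(−0.01940 × 71.7) = 0.2488
Accumulation ratio R = 1 / (1 − e^(−kτ)) = 1 / (1 − 0.2488) = 1.331
Steady-state peak = C₀ × R = 5.09 × 1.331 = 6.775 mg/L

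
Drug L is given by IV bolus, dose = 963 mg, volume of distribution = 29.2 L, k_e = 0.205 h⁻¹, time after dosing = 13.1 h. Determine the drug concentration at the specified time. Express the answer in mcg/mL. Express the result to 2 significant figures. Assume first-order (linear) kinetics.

2.2 mcg/mL

C₀ = Dose / Vd = 963.0 / 29.2 = 32.98 mg/L
C = C₀ · e^(−k·t) = 32.98 × e^(−0.2050 × 13.1)
  = 32.98 × 0.06819 = 2.249 mg/L
(2.249 mg/L = 2.249 mcg/mL)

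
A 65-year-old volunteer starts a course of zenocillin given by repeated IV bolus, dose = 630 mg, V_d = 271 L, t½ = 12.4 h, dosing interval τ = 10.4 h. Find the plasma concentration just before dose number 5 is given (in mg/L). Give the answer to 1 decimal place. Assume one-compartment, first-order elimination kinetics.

2.7 mg/L

C₀ per dose = Dose / Vd = 630 / 271 = 2.325 mg/L
k = ln2 / t½ = 0.693147 / 12.4 = 0.05590 h⁻¹
Fraction remaining after one interval: r = e^(−kτ) = e^(−0.05590 × 10.4) = 0.5591
Before dose 5, 4 doses have been given (aged 1τ, 2τ, 3τ, 4τ).
C_trough = C₀ × (r + r² + … + r^4) = C₀ × r(1−r^4)/(1−r)
        = 2.325 × 0.5591 × (1 − 0.09771) / (1 − 0.5591) = 2.660 mg/L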